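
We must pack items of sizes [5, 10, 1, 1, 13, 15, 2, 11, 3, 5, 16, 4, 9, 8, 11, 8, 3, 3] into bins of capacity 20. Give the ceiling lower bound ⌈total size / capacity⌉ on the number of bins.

Total size = 5 + 10 + 1 + 1 + 13 + 15 + 2 + 11 + 3 + 5 + 16 + 4 + 9 + 8 + 11 + 8 + 3 + 3 = 128.
⌈128 / 20⌉ = 7.

7 bins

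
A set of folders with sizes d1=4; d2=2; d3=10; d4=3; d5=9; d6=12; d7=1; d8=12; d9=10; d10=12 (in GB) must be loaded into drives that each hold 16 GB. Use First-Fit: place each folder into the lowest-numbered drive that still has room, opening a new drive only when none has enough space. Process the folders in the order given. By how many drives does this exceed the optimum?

First-Fit: [4,2,10] [3,9,1] [12] [12] [10] [12] → 6 drives.
6 folders exceed 8 GB (half the capacity), and no two of those can share a drive, so at least 6 drives are needed.
So 6 is already optimal.

0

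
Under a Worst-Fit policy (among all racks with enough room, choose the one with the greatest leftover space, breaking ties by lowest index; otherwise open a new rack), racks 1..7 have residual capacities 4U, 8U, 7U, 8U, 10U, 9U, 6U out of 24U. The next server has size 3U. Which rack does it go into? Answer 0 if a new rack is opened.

Racks with room: rack 1 (4U), rack 2 (8U), rack 3 (7U), rack 4 (8U), rack 5 (10U), rack 6 (9U), rack 7 (6U).
Most room is rack 5 with 10U free.

5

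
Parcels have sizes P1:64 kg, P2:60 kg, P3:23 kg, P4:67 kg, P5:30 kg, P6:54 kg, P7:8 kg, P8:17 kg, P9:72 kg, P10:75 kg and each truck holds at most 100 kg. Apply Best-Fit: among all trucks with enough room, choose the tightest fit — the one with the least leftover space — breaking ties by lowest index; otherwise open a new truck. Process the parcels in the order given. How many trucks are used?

P1 (64 kg) → truck 1 (remaining 36 kg)
P2 (60 kg) → truck 2 (remaining 40 kg)
P3 (23 kg) → truck 1 (remaining 13 kg)
P4 (67 kg) → truck 3 (remaining 33 kg)
P5 (30 kg) → truck 3 (remaining 3 kg)
P6 (54 kg) → truck 4 (remaining 46 kg)
P7 (8 kg) → truck 1 (remaining 5 kg)
P8 (17 kg) → truck 2 (remaining 23 kg)
P9 (72 kg) → truck 5 (remaining 28 kg)
P10 (75 kg) → truck 6 (remaining 25 kg)

6 trucks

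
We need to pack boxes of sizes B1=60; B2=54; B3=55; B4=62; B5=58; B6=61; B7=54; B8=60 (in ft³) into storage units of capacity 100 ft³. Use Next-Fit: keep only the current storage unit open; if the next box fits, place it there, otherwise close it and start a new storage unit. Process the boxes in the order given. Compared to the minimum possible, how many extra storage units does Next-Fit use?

0

Next-Fit: [60] [54] [55] [62] [58] [61] [54] [60] → 8 storage units.
8 boxes exceed 50 ft³ (half the capacity), and no two of those can share a storage unit, so at least 8 storage units are needed.
So 8 is already optimal.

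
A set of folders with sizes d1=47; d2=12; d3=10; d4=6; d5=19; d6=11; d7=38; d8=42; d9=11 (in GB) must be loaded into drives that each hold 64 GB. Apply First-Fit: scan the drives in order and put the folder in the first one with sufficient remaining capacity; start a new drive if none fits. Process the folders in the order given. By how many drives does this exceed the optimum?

First-Fit: [47,12] [10,6,19,11,11] [38] [42] → 4 drives.
Total size 196 GB; any packing needs at least ⌈196/64⌉ = 4 drives.
So 4 is already optimal.

0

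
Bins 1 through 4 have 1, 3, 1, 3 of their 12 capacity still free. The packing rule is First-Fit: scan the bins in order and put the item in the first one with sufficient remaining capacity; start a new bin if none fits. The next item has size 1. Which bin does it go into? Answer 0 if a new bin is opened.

1

Bins with room: bin 1 (1), bin 2 (3), bin 3 (1), bin 4 (3).
The first with room is bin 1.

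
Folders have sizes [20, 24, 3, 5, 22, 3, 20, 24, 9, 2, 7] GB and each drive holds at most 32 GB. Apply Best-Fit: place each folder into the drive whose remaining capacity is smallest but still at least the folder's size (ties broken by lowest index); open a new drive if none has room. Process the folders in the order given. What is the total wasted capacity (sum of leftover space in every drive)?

21

20 GB → drive 1 (remaining 12 GB)
24 GB → drive 2 (remaining 8 GB)
3 GB → drive 2 (remaining 5 GB)
5 GB → drive 2 (remaining 0 GB)
22 GB → drive 3 (remaining 10 GB)
3 GB → drive 3 (remaining 7 GB)
20 GB → drive 4 (remaining 12 GB)
24 GB → drive 5 (remaining 8 GB)
9 GB → drive 1 (remaining 3 GB)
2 GB → drive 1 (remaining 1 GB)
7 GB → drive 3 (remaining 0 GB)
5 drives × 32 GB = 160 GB; used 139 GB; unused 21 GB.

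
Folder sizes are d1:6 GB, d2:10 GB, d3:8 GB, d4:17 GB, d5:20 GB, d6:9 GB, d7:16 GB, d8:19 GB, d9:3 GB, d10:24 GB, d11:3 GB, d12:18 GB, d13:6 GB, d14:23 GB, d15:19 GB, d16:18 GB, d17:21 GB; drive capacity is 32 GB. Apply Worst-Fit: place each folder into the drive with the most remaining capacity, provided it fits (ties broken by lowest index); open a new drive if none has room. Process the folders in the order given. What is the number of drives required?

d1 (6 GB) → drive 1 (remaining 26 GB)
d2 (10 GB) → drive 1 (remaining 16 GB)
d3 (8 GB) → drive 1 (remaining 8 GB)
d4 (17 GB) → drive 2 (remaining 15 GB)
d5 (20 GB) → drive 3 (remaining 12 GB)
d6 (9 GB) → drive 2 (remaining 6 GB)
d7 (16 GB) → drive 4 (remaining 16 GB)
d8 (19 GB) → drive 5 (remaining 13 GB)
d9 (3 GB) → drive 4 (remaining 13 GB)
d10 (24 GB) → drive 6 (remaining 8 GB)
d11 (3 GB) → drive 4 (remaining 10 GB)
d12 (18 GB) → drive 7 (remaining 14 GB)
d13 (6 GB) → drive 7 (remaining 8 GB)
d14 (23 GB) → drive 8 (remaining 9 GB)
d15 (19 GB) → drive 9 (remaining 13 GB)
d16 (18 GB) → drive 10 (remaining 14 GB)
d17 (21 GB) → drive 11 (remaining 11 GB)
Final drives: [6,10,8] [17,9] [20] [16,3,3] [19] [24] [18,6] [23] [19] [18] [21].

11 drives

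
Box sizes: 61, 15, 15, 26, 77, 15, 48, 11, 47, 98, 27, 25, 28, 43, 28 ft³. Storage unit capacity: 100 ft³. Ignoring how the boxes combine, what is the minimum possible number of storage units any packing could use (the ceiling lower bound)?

6

Total size = 61 + 15 + 15 + 26 + 77 + 15 + 48 + 11 + 47 + 98 + 27 + 25 + 28 + 43 + 28 = 564 ft³.
⌈564 / 100⌉ = 6.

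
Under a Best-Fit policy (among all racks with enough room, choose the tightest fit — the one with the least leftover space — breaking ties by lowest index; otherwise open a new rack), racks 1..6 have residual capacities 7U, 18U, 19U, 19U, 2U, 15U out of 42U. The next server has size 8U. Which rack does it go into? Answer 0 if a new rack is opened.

6

Racks with room: rack 2 (18U), rack 3 (19U), rack 4 (19U), rack 6 (15U).
Tightest fit is rack 6 with 15U free.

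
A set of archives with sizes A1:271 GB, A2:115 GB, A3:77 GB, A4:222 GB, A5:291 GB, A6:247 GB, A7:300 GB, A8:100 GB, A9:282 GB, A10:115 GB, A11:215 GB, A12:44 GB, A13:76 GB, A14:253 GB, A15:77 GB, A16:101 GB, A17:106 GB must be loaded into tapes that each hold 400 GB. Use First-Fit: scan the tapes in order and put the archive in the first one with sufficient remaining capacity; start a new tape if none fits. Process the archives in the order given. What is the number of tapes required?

8

Put A1 (271 GB) in tape 1; 129 GB remain.
Put A2 (115 GB) in tape 1; 14 GB remain.
Put A3 (77 GB) in tape 2; 323 GB remain.
Put A4 (222 GB) in tape 2; 101 GB remain.
Put A5 (291 GB) in tape 3; 109 GB remain.
Put A6 (247 GB) in tape 4; 153 GB remain.
Put A7 (300 GB) in tape 5; 100 GB remain.
Put A8 (100 GB) in tape 2; 1 GB remain.
Put A9 (282 GB) in tape 6; 118 GB remain.
Put A10 (115 GB) in tape 4; 38 GB remain.
Put A11 (215 GB) in tape 7; 185 GB remain.
Put A12 (44 GB) in tape 3; 65 GB remain.
Put A13 (76 GB) in tape 5; 24 GB remain.
Put A14 (253 GB) in tape 8; 147 GB remain.
Put A15 (77 GB) in tape 6; 41 GB remain.
Put A16 (101 GB) in tape 7; 84 GB remain.
Put A17 (106 GB) in tape 8; 41 GB remain.
Final tapes: [271,115] [77,222,100] [291,44] [247,115] [300,76] [282,77] [215,101] [253,106].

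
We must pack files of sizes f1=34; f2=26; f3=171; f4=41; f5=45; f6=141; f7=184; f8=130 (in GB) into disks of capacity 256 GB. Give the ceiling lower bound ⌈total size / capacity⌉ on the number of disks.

Total size = 34 + 26 + 171 + 41 + 45 + 141 + 184 + 130 = 772 GB.
⌈772 / 256⌉ = 4.

4 disks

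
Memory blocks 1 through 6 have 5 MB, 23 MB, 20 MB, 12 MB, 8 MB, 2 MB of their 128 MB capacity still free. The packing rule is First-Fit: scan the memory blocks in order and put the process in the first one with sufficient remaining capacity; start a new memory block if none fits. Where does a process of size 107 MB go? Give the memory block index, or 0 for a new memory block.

No memory block has ≥ 107 MB free, so a new memory block is opened.

0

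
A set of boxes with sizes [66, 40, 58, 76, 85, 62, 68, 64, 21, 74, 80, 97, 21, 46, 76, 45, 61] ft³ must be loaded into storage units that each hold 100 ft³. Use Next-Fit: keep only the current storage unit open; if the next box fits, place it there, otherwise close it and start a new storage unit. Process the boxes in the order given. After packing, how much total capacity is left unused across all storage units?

360

storage unit 1: place 66 ft³, 34 ft³ left
storage unit 2: place 40 ft³, 60 ft³ left
storage unit 2: place 58 ft³, 2 ft³ left
storage unit 3: place 76 ft³, 24 ft³ left
storage unit 4: place 85 ft³, 15 ft³ left
storage unit 5: place 62 ft³, 38 ft³ left
storage unit 6: place 68 ft³, 32 ft³ left
storage unit 7: place 64 ft³, 36 ft³ left
storage unit 7: place 21 ft³, 15 ft³ left
storage unit 8: place 74 ft³, 26 ft³ left
storage unit 9: place 80 ft³, 20 ft³ left
storage unit 10: place 97 ft³, 3 ft³ left
storage unit 11: place 21 ft³, 79 ft³ left
storage unit 11: place 46 ft³, 33 ft³ left
storage unit 12: place 76 ft³, 24 ft³ left
storage unit 13: place 45 ft³, 55 ft³ left
storage unit 14: place 61 ft³, 39 ft³ left
14 storage units × 100 ft³ = 1400 ft³; used 1040 ft³; unused 360 ft³.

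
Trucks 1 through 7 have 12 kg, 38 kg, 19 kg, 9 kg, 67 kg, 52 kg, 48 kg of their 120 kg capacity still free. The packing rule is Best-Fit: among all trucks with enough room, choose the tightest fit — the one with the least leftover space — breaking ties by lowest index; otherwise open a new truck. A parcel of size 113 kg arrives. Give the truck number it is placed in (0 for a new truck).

No truck has ≥ 113 kg free, so a new truck is opened.

0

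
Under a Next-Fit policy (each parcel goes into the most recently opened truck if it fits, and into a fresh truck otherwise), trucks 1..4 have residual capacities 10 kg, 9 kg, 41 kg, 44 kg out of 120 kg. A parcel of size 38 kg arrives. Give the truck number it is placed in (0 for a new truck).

4

Next-Fit only looks at truck 4, which has 44 kg free.
38 kg fits there.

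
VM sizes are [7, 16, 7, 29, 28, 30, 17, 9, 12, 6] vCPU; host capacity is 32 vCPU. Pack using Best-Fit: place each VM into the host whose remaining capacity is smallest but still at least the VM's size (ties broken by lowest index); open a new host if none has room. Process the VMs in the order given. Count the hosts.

host 1: place 7 vCPU, 25 vCPU left
host 1: place 16 vCPU, 9 vCPU left
host 1: place 7 vCPU, 2 vCPU left
host 2: place 29 vCPU, 3 vCPU left
host 3: place 28 vCPU, 4 vCPU left
host 4: place 30 vCPU, 2 vCPU left
host 5: place 17 vCPU, 15 vCPU left
host 5: place 9 vCPU, 6 vCPU left
host 6: place 12 vCPU, 20 vCPU left
host 5: place 6 vCPU, 0 vCPU left
Final hosts: [7,16,7] [29] [28] [30] [17,9,6] [12].

6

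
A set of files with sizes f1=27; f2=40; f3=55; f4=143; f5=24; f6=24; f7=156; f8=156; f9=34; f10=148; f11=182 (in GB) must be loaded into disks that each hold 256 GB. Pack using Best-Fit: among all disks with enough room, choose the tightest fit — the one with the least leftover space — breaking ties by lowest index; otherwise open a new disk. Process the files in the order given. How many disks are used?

f1 (27 GB) → disk 1 (remaining 229 GB)
f2 (40 GB) → disk 1 (remaining 189 GB)
f3 (55 GB) → disk 1 (remaining 134 GB)
f4 (143 GB) → disk 2 (remaining 113 GB)
f5 (24 GB) → disk 2 (remaining 89 GB)
f6 (24 GB) → disk 2 (remaining 65 GB)
f7 (156 GB) → disk 3 (remaining 100 GB)
f8 (156 GB) → disk 4 (remaining 100 GB)
f9 (34 GB) → disk 2 (remaining 31 GB)
f10 (148 GB) → disk 5 (remaining 108 GB)
f11 (182 GB) → disk 6 (remaining 74 GB)
Final disks: [27,40,55] [143,24,24,34] [156] [156] [148] [182].

6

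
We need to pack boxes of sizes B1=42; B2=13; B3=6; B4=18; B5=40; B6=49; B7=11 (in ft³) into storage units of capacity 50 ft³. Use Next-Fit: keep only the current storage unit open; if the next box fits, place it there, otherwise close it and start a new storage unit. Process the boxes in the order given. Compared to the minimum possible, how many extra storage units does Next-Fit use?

1

Next-Fit: [42] [13,6,18] [40] [49] [11] → 5 storage units.
Total size 179 ft³; any packing needs at least ⌈179/50⌉ = 4 storage units.
An optimal packing achieves that bound: [49] [42,6] [40] [18,13,11] → 4 storage units.
Excess: 5 − 4 = 1.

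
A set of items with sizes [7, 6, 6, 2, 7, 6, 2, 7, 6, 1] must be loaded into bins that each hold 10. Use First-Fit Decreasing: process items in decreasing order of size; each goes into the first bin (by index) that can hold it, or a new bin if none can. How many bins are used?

7

Sorted descending: 7, 7, 7, 6, 6, 6, 6, 2, 2, 1.
bin 1: place 7, 3 left
bin 2: place 7, 3 left
bin 3: place 7, 3 left
bin 4: place 6, 4 left
bin 5: place 6, 4 left
bin 6: place 6, 4 left
bin 7: place 6, 4 left
bin 1: place 2, 1 left
bin 2: place 2, 1 left
bin 1: place 1, 0 left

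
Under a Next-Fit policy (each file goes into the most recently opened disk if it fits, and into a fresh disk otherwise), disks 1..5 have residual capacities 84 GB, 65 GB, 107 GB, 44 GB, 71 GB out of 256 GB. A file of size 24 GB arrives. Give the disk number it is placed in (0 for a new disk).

5

Next-Fit only looks at disk 5, which has 71 GB free.
24 GB fits there.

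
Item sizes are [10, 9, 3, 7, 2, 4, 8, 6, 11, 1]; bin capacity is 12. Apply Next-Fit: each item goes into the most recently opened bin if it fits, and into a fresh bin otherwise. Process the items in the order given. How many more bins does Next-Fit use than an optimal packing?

0

Next-Fit: [10] [9,3] [7,2] [4,8] [6] [11,1] → 6 bins.
Total size 61; any packing needs at least ⌈61/12⌉ = 6 bins.
So 6 is already optimal.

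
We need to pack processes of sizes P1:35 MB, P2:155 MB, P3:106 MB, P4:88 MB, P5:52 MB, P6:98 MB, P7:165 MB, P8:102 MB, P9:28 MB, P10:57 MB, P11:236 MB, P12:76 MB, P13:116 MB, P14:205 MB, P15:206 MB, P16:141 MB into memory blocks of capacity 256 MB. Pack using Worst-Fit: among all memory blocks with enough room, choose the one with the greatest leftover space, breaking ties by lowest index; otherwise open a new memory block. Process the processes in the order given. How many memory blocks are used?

9

Put P1 (35 MB) in memory block 1; 221 MB remain.
Put P2 (155 MB) in memory block 1; 66 MB remain.
Put P3 (106 MB) in memory block 2; 150 MB remain.
Put P4 (88 MB) in memory block 2; 62 MB remain.
Put P5 (52 MB) in memory block 1; 14 MB remain.
Put P6 (98 MB) in memory block 3; 158 MB remain.
Put P7 (165 MB) in memory block 4; 91 MB remain.
Put P8 (102 MB) in memory block 3; 56 MB remain.
Put P9 (28 MB) in memory block 4; 63 MB remain.
Put P10 (57 MB) in memory block 4; 6 MB remain.
Put P11 (236 MB) in memory block 5; 20 MB remain.
Put P12 (76 MB) in memory block 6; 180 MB remain.
Put P13 (116 MB) in memory block 6; 64 MB remain.
Put P14 (205 MB) in memory block 7; 51 MB remain.
Put P15 (206 MB) in memory block 8; 50 MB remain.
Put P16 (141 MB) in memory block 9; 115 MB remain.
Final memory blocks: [35,155,52] [106,88] [98,102] [165,28,57] [236] [76,116] [205] [206] [141].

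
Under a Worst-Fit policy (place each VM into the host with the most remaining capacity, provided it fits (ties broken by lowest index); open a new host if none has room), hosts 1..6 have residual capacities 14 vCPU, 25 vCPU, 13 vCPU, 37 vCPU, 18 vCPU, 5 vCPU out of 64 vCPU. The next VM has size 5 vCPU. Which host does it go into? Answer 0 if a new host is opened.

Hosts with room: host 1 (14 vCPU), host 2 (25 vCPU), host 3 (13 vCPU), host 4 (37 vCPU), host 5 (18 vCPU), host 6 (5 vCPU).
Most room is host 4 with 37 vCPU free.

4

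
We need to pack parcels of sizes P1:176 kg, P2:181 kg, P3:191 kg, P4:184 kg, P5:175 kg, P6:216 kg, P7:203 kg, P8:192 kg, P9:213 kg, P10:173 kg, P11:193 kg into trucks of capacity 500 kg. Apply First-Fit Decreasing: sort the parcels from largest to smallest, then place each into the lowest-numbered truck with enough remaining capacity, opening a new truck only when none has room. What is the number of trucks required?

Sorted descending: 216, 213, 203, 193, 192, 191, 184, 181, 176, 175, 173.
truck 1: place 216 kg, 284 kg left
truck 1: place 213 kg, 71 kg left
truck 2: place 203 kg, 297 kg left
truck 2: place 193 kg, 104 kg left
truck 3: place 192 kg, 308 kg left
truck 3: place 191 kg, 117 kg left
truck 4: place 184 kg, 316 kg left
truck 4: place 181 kg, 135 kg left
truck 5: place 176 kg, 324 kg left
truck 5: place 175 kg, 149 kg left
truck 6: place 173 kg, 327 kg left
Final trucks: [216,213] [203,193] [192,191] [184,181] [176,175] [173].

6 trucks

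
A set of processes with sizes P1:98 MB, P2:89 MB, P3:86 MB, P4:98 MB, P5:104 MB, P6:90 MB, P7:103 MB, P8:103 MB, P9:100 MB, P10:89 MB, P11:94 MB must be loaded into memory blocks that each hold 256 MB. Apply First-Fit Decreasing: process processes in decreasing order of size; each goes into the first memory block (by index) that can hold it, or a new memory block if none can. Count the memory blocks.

Sorted descending: 104, 103, 103, 100, 98, 98, 94, 90, 89, 89, 86.
104 MB → memory block 1 (remaining 152 MB)
103 MB → memory block 1 (remaining 49 MB)
103 MB → memory block 2 (remaining 153 MB)
100 MB → memory block 2 (remaining 53 MB)
98 MB → memory block 3 (remaining 158 MB)
98 MB → memory block 3 (remaining 60 MB)
94 MB → memory block 4 (remaining 162 MB)
90 MB → memory block 4 (remaining 72 MB)
89 MB → memory block 5 (remaining 167 MB)
89 MB → memory block 5 (remaining 78 MB)
86 MB → memory block 6 (remaining 170 MB)
Final memory blocks: [104,103] [103,100] [98,98] [94,90] [89,89] [86].

6 memory blocks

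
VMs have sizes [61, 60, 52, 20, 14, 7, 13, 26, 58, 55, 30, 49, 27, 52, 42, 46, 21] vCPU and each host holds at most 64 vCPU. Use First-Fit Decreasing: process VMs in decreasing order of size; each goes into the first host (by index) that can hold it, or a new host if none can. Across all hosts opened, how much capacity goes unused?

71

Sorted descending: 61, 60, 58, 55, 52, 52, 49, 46, 42, 30, 27, 26, 21, 20, 14, 13, 7.
host 1: place 61 vCPU, 3 vCPU left
host 2: place 60 vCPU, 4 vCPU left
host 3: place 58 vCPU, 6 vCPU left
host 4: place 55 vCPU, 9 vCPU left
host 5: place 52 vCPU, 12 vCPU left
host 6: place 52 vCPU, 12 vCPU left
host 7: place 49 vCPU, 15 vCPU left
host 8: place 46 vCPU, 18 vCPU left
host 9: place 42 vCPU, 22 vCPU left
host 10: place 30 vCPU, 34 vCPU left
host 10: place 27 vCPU, 7 vCPU left
host 11: place 26 vCPU, 38 vCPU left
host 9: place 21 vCPU, 1 vCPU left
host 11: place 20 vCPU, 18 vCPU left
host 7: place 14 vCPU, 1 vCPU left
host 8: place 13 vCPU, 5 vCPU left
host 4: place 7 vCPU, 2 vCPU left
11 hosts × 64 vCPU = 704 vCPU; used 633 vCPU; unused 71 vCPU.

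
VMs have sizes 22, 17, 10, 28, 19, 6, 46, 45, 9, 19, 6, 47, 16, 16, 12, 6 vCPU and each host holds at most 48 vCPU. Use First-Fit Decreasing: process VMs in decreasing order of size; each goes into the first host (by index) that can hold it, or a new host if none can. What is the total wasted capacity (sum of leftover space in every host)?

12

Sorted descending: 47, 46, 45, 28, 22, 19, 19, 17, 16, 16, 12, 10, 9, 6, 6, 6.
47 vCPU → host 1 (remaining 1 vCPU)
46 vCPU → host 2 (remaining 2 vCPU)
45 vCPU → host 3 (remaining 3 vCPU)
28 vCPU → host 4 (remaining 20 vCPU)
22 vCPU → host 5 (remaining 26 vCPU)
19 vCPU → host 4 (remaining 1 vCPU)
19 vCPU → host 5 (remaining 7 vCPU)
17 vCPU → host 6 (remaining 31 vCPU)
16 vCPU → host 6 (remaining 15 vCPU)
16 vCPU → host 7 (remaining 32 vCPU)
12 vCPU → host 6 (remaining 3 vCPU)
10 vCPU → host 7 (remaining 22 vCPU)
9 vCPU → host 7 (remaining 13 vCPU)
6 vCPU → host 5 (remaining 1 vCPU)
6 vCPU → host 7 (remaining 7 vCPU)
6 vCPU → host 7 (remaining 1 vCPU)
7 hosts × 48 vCPU = 336 vCPU; used 324 vCPU; unused 12 vCPU.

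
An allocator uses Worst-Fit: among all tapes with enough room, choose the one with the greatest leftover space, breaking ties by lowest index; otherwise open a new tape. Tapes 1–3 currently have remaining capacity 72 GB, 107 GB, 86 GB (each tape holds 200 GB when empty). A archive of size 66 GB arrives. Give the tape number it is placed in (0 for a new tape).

Tapes with room: tape 1 (72 GB), tape 2 (107 GB), tape 3 (86 GB).
Most room is tape 2 with 107 GB free.

2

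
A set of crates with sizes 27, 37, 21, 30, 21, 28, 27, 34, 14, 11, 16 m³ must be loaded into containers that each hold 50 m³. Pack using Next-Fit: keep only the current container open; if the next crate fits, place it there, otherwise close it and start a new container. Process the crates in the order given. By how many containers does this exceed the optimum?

Next-Fit: [27] [37] [21] [30] [21,28] [27] [34,14] [11,16] → 8 containers.
Total size 266 m³; any packing needs at least ⌈266/50⌉ = 6 containers.
An optimal packing achieves that bound: [37,11] [34,16] [30,14] [28,21] [27,21] [27] → 6 containers.
Excess: 8 − 6 = 2.

2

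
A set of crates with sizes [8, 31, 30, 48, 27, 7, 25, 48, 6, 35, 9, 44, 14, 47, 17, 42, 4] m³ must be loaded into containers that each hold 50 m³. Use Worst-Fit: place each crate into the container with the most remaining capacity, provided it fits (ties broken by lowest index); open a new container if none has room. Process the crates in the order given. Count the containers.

11

Put 8 m³ in container 1; 42 m³ remain.
Put 31 m³ in container 1; 11 m³ remain.
Put 30 m³ in container 2; 20 m³ remain.
Put 48 m³ in container 3; 2 m³ remain.
Put 27 m³ in container 4; 23 m³ remain.
Put 7 m³ in container 4; 16 m³ remain.
Put 25 m³ in container 5; 25 m³ remain.
Put 48 m³ in container 6; 2 m³ remain.
Put 6 m³ in container 5; 19 m³ remain.
Put 35 m³ in container 7; 15 m³ remain.
Put 9 m³ in container 2; 11 m³ remain.
Put 44 m³ in container 8; 6 m³ remain.
Put 14 m³ in container 5; 5 m³ remain.
Put 47 m³ in container 9; 3 m³ remain.
Put 17 m³ in container 10; 33 m³ remain.
Put 42 m³ in container 11; 8 m³ remain.
Put 4 m³ in container 10; 29 m³ remain.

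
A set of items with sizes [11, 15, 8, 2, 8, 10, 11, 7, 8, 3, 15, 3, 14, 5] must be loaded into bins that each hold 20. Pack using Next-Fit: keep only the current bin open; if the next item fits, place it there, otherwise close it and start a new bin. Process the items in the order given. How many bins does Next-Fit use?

8

11 → bin 1 (remaining 9)
15 → bin 2 (remaining 5)
8 → bin 3 (remaining 12)
2 → bin 3 (remaining 10)
8 → bin 3 (remaining 2)
10 → bin 4 (remaining 10)
11 → bin 5 (remaining 9)
7 → bin 5 (remaining 2)
8 → bin 6 (remaining 12)
3 → bin 6 (remaining 9)
15 → bin 7 (remaining 5)
3 → bin 7 (remaining 2)
14 → bin 8 (remaining 6)
5 → bin 8 (remaining 1)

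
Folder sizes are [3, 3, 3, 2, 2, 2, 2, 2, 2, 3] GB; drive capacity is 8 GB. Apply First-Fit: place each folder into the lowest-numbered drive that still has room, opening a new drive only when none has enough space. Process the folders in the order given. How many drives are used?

4 drives

drive 1: place 3 GB, 5 GB left
drive 1: place 3 GB, 2 GB left
drive 2: place 3 GB, 5 GB left
drive 1: place 2 GB, 0 GB left
drive 2: place 2 GB, 3 GB left
drive 2: place 2 GB, 1 GB left
drive 3: place 2 GB, 6 GB left
drive 3: place 2 GB, 4 GB left
drive 3: place 2 GB, 2 GB left
drive 4: place 3 GB, 5 GB left
Final drives: [3,3,2] [3,2,2] [2,2,2] [3].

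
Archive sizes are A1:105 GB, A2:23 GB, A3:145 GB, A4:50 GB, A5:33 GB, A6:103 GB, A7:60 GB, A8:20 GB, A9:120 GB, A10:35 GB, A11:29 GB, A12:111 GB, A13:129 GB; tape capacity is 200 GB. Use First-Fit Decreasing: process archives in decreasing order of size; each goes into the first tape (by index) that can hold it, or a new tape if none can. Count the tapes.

6

Sorted descending: 145, 129, 120, 111, 105, 103, 60, 50, 35, 33, 29, 23, 20.
Put 145 GB in tape 1; 55 GB remain.
Put 129 GB in tape 2; 71 GB remain.
Put 120 GB in tape 3; 80 GB remain.
Put 111 GB in tape 4; 89 GB remain.
Put 105 GB in tape 5; 95 GB remain.
Put 103 GB in tape 6; 97 GB remain.
Put 60 GB in tape 2; 11 GB remain.
Put 50 GB in tape 1; 5 GB remain.
Put 35 GB in tape 3; 45 GB remain.
Put 33 GB in tape 3; 12 GB remain.
Put 29 GB in tape 4; 60 GB remain.
Put 23 GB in tape 4; 37 GB remain.
Put 20 GB in tape 4; 17 GB remain.
Final tapes: [145,50] [129,60] [120,35,33] [111,29,23,20] [105] [103].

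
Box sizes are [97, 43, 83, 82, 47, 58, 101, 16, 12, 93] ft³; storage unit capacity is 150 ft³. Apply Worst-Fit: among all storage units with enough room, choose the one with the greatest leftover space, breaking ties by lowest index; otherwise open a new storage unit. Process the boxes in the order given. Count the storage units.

97 ft³ → storage unit 1 (remaining 53 ft³)
43 ft³ → storage unit 1 (remaining 10 ft³)
83 ft³ → storage unit 2 (remaining 67 ft³)
82 ft³ → storage unit 3 (remaining 68 ft³)
47 ft³ → storage unit 3 (remaining 21 ft³)
58 ft³ → storage unit 2 (remaining 9 ft³)
101 ft³ → storage unit 4 (remaining 49 ft³)
16 ft³ → storage unit 4 (remaining 33 ft³)
12 ft³ → storage unit 4 (remaining 21 ft³)
93 ft³ → storage unit 5 (remaining 57 ft³)
Final storage units: [97,43] [83,58] [82,47] [101,16,12] [93].

5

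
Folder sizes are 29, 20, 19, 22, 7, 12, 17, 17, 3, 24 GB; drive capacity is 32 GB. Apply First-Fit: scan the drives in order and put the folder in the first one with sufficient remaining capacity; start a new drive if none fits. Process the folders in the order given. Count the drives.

29 GB → drive 1 (remaining 3 GB)
20 GB → drive 2 (remaining 12 GB)
19 GB → drive 3 (remaining 13 GB)
22 GB → drive 4 (remaining 10 GB)
7 GB → drive 2 (remaining 5 GB)
12 GB → drive 3 (remaining 1 GB)
17 GB → drive 5 (remaining 15 GB)
17 GB → drive 6 (remaining 15 GB)
3 GB → drive 1 (remaining 0 GB)
24 GB → drive 7 (remaining 8 GB)
Final drives: [29,3] [20,7] [19,12] [22] [17] [17] [24].

7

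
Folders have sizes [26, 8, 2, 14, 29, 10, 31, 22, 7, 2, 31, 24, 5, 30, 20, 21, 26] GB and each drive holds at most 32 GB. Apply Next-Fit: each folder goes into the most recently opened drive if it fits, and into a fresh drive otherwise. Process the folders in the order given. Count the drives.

12

drive 1: place 26 GB, 6 GB left
drive 2: place 8 GB, 24 GB left
drive 2: place 2 GB, 22 GB left
drive 2: place 14 GB, 8 GB left
drive 3: place 29 GB, 3 GB left
drive 4: place 10 GB, 22 GB left
drive 5: place 31 GB, 1 GB left
drive 6: place 22 GB, 10 GB left
drive 6: place 7 GB, 3 GB left
drive 6: place 2 GB, 1 GB left
drive 7: place 31 GB, 1 GB left
drive 8: place 24 GB, 8 GB left
drive 8: place 5 GB, 3 GB left
drive 9: place 30 GB, 2 GB left
drive 10: place 20 GB, 12 GB left
drive 11: place 21 GB, 11 GB left
drive 12: place 26 GB, 6 GB left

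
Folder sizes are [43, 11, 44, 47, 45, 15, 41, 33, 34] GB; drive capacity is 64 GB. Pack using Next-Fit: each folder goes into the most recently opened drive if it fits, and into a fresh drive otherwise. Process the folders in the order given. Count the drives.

7 drives

43 GB → drive 1 (remaining 21 GB)
11 GB → drive 1 (remaining 10 GB)
44 GB → drive 2 (remaining 20 GB)
47 GB → drive 3 (remaining 17 GB)
45 GB → drive 4 (remaining 19 GB)
15 GB → drive 4 (remaining 4 GB)
41 GB → drive 5 (remaining 23 GB)
33 GB → drive 6 (remaining 31 GB)
34 GB → drive 7 (remaining 30 GB)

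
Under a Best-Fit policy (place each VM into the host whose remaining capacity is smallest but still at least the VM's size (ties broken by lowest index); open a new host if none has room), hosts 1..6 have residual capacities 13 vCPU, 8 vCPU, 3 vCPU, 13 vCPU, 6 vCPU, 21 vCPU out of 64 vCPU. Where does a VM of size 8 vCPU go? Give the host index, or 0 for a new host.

2

Hosts with room: host 1 (13 vCPU), host 2 (8 vCPU), host 4 (13 vCPU), host 6 (21 vCPU).
Tightest fit is host 2 with 8 vCPU free.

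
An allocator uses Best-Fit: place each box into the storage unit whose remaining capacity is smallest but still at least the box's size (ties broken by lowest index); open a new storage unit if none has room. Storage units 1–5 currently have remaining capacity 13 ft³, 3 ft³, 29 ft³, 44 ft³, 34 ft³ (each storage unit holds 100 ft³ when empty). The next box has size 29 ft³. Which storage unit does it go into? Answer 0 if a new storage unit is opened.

3

Storage units with room: storage unit 3 (29 ft³), storage unit 4 (44 ft³), storage unit 5 (34 ft³).
Tightest fit is storage unit 3 with 29 ft³ free.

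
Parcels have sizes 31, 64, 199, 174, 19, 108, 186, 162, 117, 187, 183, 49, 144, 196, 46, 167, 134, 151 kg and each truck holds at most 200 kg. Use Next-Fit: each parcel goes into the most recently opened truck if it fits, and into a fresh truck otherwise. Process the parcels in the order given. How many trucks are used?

15 trucks

truck 1: place 31 kg, 169 kg left
truck 1: place 64 kg, 105 kg left
truck 2: place 199 kg, 1 kg left
truck 3: place 174 kg, 26 kg left
truck 3: place 19 kg, 7 kg left
truck 4: place 108 kg, 92 kg left
truck 5: place 186 kg, 14 kg left
truck 6: place 162 kg, 38 kg left
truck 7: place 117 kg, 83 kg left
truck 8: place 187 kg, 13 kg left
truck 9: place 183 kg, 17 kg left
truck 10: place 49 kg, 151 kg left
truck 10: place 144 kg, 7 kg left
truck 11: place 196 kg, 4 kg left
truck 12: place 46 kg, 154 kg left
truck 13: place 167 kg, 33 kg left
truck 14: place 134 kg, 66 kg left
truck 15: place 151 kg, 49 kg left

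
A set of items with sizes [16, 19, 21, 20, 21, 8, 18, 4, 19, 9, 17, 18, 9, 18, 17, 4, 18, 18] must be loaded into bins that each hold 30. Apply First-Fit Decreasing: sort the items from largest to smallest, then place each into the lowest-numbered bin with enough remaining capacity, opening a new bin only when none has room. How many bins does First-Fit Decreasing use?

13 bins

Sorted descending: 21, 21, 20, 19, 19, 18, 18, 18, 18, 18, 17, 17, 16, 9, 9, 8, 4, 4.
Put 21 in bin 1; 9 remain.
Put 21 in bin 2; 9 remain.
Put 20 in bin 3; 10 remain.
Put 19 in bin 4; 11 remain.
Put 19 in bin 5; 11 remain.
Put 18 in bin 6; 12 remain.
Put 18 in bin 7; 12 remain.
Put 18 in bin 8; 12 remain.
Put 18 in bin 9; 12 remain.
Put 18 in bin 10; 12 remain.
Put 17 in bin 11; 13 remain.
Put 17 in bin 12; 13 remain.
Put 16 in bin 13; 14 remain.
Put 9 in bin 1; 0 remain.
Put 9 in bin 2; 0 remain.
Put 8 in bin 3; 2 remain.
Put 4 in bin 4; 7 remain.
Put 4 in bin 4; 3 remain.
Final bins: [21,9] [21,9] [20,8] [19,4,4] [19] [18] [18] [18] [18] [18] [17] [17] [16].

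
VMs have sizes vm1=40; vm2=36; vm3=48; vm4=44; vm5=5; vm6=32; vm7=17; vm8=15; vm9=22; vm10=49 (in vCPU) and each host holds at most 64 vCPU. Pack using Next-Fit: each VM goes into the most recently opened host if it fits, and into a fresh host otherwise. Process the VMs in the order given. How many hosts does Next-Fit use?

7

host 1: place vm1 (40 vCPU), 24 vCPU left
host 2: place vm2 (36 vCPU), 28 vCPU left
host 3: place vm3 (48 vCPU), 16 vCPU left
host 4: place vm4 (44 vCPU), 20 vCPU left
host 4: place vm5 (5 vCPU), 15 vCPU left
host 5: place vm6 (32 vCPU), 32 vCPU left
host 5: place vm7 (17 vCPU), 15 vCPU left
host 5: place vm8 (15 vCPU), 0 vCPU left
host 6: place vm9 (22 vCPU), 42 vCPU left
host 7: place vm10 (49 vCPU), 15 vCPU left
Final hosts: [40] [36] [48] [44,5] [32,17,15] [22] [49].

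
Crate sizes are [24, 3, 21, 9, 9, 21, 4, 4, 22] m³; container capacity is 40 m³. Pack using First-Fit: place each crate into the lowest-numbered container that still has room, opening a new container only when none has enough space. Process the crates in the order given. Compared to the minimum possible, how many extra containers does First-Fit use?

0

First-Fit: [24,3,9,4] [21,9,4] [21] [22] → 4 containers.
4 crates exceed 20 m³ (half the capacity), and no two of those can share a container, so at least 4 containers are needed.
So 4 is already optimal.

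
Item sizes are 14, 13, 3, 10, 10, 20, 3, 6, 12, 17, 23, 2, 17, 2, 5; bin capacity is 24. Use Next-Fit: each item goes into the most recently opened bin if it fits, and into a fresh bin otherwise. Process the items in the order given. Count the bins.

9

bin 1: place 14, 10 left
bin 2: place 13, 11 left
bin 2: place 3, 8 left
bin 3: place 10, 14 left
bin 3: place 10, 4 left
bin 4: place 20, 4 left
bin 4: place 3, 1 left
bin 5: place 6, 18 left
bin 5: place 12, 6 left
bin 6: place 17, 7 left
bin 7: place 23, 1 left
bin 8: place 2, 22 left
bin 8: place 17, 5 left
bin 8: place 2, 3 left
bin 9: place 5, 19 left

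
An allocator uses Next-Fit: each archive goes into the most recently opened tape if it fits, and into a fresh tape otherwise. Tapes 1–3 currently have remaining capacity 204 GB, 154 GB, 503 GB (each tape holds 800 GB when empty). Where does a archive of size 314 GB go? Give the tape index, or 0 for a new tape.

3

Next-Fit only looks at tape 3, which has 503 GB free.
314 GB fits there.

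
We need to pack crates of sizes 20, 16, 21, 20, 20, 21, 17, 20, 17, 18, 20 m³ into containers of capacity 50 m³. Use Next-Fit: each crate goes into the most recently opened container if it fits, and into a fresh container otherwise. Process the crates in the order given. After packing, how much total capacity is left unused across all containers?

90

Put 20 m³ in container 1; 30 m³ remain.
Put 16 m³ in container 1; 14 m³ remain.
Put 21 m³ in container 2; 29 m³ remain.
Put 20 m³ in container 2; 9 m³ remain.
Put 20 m³ in container 3; 30 m³ remain.
Put 21 m³ in container 3; 9 m³ remain.
Put 17 m³ in container 4; 33 m³ remain.
Put 20 m³ in container 4; 13 m³ remain.
Put 17 m³ in container 5; 33 m³ remain.
Put 18 m³ in container 5; 15 m³ remain.
Put 20 m³ in container 6; 30 m³ remain.
6 containers × 50 m³ = 300 m³; used 210 m³; unused 90 m³.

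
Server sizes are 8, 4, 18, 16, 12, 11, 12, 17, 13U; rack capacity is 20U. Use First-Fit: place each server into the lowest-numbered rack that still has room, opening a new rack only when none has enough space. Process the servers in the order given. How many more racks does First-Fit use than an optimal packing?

1

First-Fit: [8,4] [18] [16] [12] [11] [12] [17] [13] → 8 racks.
7 servers exceed 10U (half the capacity), and no two of those can share a rack, so at least 7 racks are needed.
An optimal packing achieves that bound: [18] [17] [16,4] [13] [12,8] [12] [11] → 7 racks.
Excess: 8 − 7 = 1.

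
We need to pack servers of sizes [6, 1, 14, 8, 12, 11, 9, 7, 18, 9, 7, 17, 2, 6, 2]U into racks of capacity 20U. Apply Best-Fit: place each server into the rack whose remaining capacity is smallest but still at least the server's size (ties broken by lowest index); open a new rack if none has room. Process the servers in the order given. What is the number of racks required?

7 racks

6U → rack 1 (remaining 14U)
1U → rack 1 (remaining 13U)
14U → rack 2 (remaining 6U)
8U → rack 1 (remaining 5U)
12U → rack 3 (remaining 8U)
11U → rack 4 (remaining 9U)
9U → rack 4 (remaining 0U)
7U → rack 3 (remaining 1U)
18U → rack 5 (remaining 2U)
9U → rack 6 (remaining 11U)
7U → rack 6 (remaining 4U)
17U → rack 7 (remaining 3U)
2U → rack 5 (remaining 0U)
6U → rack 2 (remaining 0U)
2U → rack 7 (remaining 1U)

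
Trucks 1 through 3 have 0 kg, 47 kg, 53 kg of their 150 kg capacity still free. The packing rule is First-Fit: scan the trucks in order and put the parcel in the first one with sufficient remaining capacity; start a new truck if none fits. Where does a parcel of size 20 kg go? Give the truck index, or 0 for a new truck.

2

Trucks with room: truck 2 (47 kg), truck 3 (53 kg).
The first with room is truck 2.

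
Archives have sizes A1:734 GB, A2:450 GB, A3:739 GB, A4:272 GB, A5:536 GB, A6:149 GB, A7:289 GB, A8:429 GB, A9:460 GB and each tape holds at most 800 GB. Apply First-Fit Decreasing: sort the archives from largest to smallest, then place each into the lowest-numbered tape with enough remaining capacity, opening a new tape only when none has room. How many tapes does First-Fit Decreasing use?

Sorted descending: 739, 734, 536, 460, 450, 429, 289, 272, 149.
tape 1: place 739 GB, 61 GB left
tape 2: place 734 GB, 66 GB left
tape 3: place 536 GB, 264 GB left
tape 4: place 460 GB, 340 GB left
tape 5: place 450 GB, 350 GB left
tape 6: place 429 GB, 371 GB left
tape 4: place 289 GB, 51 GB left
tape 5: place 272 GB, 78 GB left
tape 3: place 149 GB, 115 GB left

6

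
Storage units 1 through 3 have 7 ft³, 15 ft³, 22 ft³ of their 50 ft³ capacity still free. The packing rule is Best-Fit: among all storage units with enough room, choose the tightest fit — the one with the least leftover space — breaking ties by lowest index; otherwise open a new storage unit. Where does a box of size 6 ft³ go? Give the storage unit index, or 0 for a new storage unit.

Storage units with room: storage unit 1 (7 ft³), storage unit 2 (15 ft³), storage unit 3 (22 ft³).
Tightest fit is storage unit 1 with 7 ft³ free.

1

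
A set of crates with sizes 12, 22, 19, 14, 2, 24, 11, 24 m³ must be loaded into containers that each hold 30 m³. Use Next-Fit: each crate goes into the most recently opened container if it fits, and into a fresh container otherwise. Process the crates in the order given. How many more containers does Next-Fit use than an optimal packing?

Next-Fit: [12] [22] [19] [14,2] [24] [11] [24] → 7 containers.
Total size 128 m³; any packing needs at least ⌈128/30⌉ = 5 containers.
An optimal packing achieves that bound: [24,2] [24] [22] [19,11] [14,12] → 5 containers.
Excess: 7 − 5 = 2.

2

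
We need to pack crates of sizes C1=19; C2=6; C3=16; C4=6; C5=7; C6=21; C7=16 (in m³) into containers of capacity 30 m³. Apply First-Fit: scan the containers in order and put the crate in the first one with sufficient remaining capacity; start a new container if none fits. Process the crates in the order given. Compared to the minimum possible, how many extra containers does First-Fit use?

First-Fit: [19,6] [16,6,7] [21] [16] → 4 containers.
Total size 91 m³; any packing needs at least ⌈91/30⌉ = 4 containers.
So 4 is already optimal.

0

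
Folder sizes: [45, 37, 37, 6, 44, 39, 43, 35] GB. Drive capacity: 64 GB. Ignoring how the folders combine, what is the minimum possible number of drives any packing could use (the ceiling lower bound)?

5

Total size = 45 + 37 + 37 + 6 + 44 + 39 + 43 + 35 = 286 GB.
⌈286 / 64⌉ = 5.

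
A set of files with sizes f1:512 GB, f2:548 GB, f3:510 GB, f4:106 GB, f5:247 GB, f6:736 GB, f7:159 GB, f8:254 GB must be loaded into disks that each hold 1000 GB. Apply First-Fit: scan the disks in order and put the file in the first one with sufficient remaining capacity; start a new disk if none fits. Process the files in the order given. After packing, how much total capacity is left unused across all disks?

f1 (512 GB) → disk 1 (remaining 488 GB)
f2 (548 GB) → disk 2 (remaining 452 GB)
f3 (510 GB) → disk 3 (remaining 490 GB)
f4 (106 GB) → disk 1 (remaining 382 GB)
f5 (247 GB) → disk 1 (remaining 135 GB)
f6 (736 GB) → disk 4 (remaining 264 GB)
f7 (159 GB) → disk 2 (remaining 293 GB)
f8 (254 GB) → disk 2 (remaining 39 GB)
4 disks × 1000 GB = 4000 GB; used 3072 GB; unused 928 GB.

928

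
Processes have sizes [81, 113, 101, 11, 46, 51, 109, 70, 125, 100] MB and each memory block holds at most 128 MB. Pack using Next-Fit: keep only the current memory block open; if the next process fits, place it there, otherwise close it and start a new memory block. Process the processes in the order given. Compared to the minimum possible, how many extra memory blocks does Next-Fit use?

1

Next-Fit: [81] [113] [101,11] [46,51] [109] [70] [125] [100] → 8 memory blocks.
Total size 807 MB; any packing needs at least ⌈807/128⌉ = 7 memory blocks.
An optimal packing achieves that bound: [125] [113,11] [109] [101] [100] [81,46] [70,51] → 7 memory blocks.
Excess: 8 − 7 = 1.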